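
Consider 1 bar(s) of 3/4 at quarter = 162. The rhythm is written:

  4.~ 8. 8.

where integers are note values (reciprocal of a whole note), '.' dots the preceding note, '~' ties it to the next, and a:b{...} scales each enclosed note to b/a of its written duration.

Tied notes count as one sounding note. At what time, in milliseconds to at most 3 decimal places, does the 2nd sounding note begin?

note 2 onset = 9/4b = 833.333ms

1. 0.0ms @ 0 + 833.333ms (9/4)
2. 833.333ms @ 9/4 + 277.778ms (3/4)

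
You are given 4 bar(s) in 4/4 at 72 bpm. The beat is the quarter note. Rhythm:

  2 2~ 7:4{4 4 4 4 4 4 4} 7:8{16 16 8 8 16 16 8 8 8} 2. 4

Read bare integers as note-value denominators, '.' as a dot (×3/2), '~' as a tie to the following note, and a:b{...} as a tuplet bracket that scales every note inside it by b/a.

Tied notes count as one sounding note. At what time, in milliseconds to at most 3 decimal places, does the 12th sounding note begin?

1. 0.0ms @ 0 + 1666.667ms (2)
2. 1666.667ms @ 2 + 2142.857ms (18/7)
3. 3809.524ms @ 32/7 + 476.19ms (4/7)
4. 4285.714ms @ 36/7 + 476.19ms (4/7)
5. 4761.905ms @ 40/7 + 476.19ms (4/7)
6. 5238.095ms @ 44/7 + 476.19ms (4/7)
7. 5714.286ms @ 48/7 + 476.19ms (4/7)
8. 6190.476ms @ 52/7 + 476.19ms (4/7)
9. 6666.667ms @ 8 + 238.095ms (2/7)
10. 6904.762ms @ 58/7 + 238.095ms (2/7)
11. 7142.857ms @ 60/7 + 476.19ms (4/7)
12. 7619.048ms @ 64/7 + 476.19ms (4/7)
13. 8095.238ms @ 68/7 + 238.095ms (2/7)
14. 8333.333ms @ 10 + 238.095ms (2/7)
15. 8571.429ms @ 72/7 + 476.19ms (4/7)
16. 9047.619ms @ 76/7 + 476.19ms (4/7)
17. 9523.81ms @ 80/7 + 476.19ms (4/7)
18. 10000.0ms @ 12 + 2500.0ms (3)
19. 12500.0ms @ 15 + 833.333ms (1)

note 12 onset = 64/7b = 7619.048ms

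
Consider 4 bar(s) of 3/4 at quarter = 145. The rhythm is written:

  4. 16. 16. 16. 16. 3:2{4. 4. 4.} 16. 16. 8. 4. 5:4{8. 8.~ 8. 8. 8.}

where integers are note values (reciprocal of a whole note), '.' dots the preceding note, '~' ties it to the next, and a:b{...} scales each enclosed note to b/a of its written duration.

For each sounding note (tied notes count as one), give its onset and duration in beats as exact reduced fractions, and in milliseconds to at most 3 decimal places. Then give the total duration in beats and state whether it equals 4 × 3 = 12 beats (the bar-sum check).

1) 0.0ms=0b +620.69ms=3/2b
2) 620.69ms=3/2b +155.172ms=3/8b
3) 775.862ms=15/8b +155.172ms=3/8b
4) 931.034ms=9/4b +155.172ms=3/8b
5) 1086.207ms=21/8b +155.172ms=3/8b
6) 1241.379ms=3b +413.793ms=1b
7) 1655.172ms=4b +413.793ms=1b
8) 2068.966ms=5b +413.793ms=1b
9) 2482.759ms=6b +155.172ms=3/8b
10) 2637.931ms=51/8b +155.172ms=3/8b
11) 2793.103ms=27/4b +310.345ms=3/4b
12) 3103.448ms=15/2b +620.69ms=3/2b
13) 3724.138ms=9b +248.276ms=3/5b
14) 3972.414ms=48/5b +496.552ms=6/5b
15) 4468.966ms=54/5b +248.276ms=3/5b
16) 4717.241ms=57/5b +248.276ms=3/5b
Σ=12b of 12 (145bpm 3/4) — PASS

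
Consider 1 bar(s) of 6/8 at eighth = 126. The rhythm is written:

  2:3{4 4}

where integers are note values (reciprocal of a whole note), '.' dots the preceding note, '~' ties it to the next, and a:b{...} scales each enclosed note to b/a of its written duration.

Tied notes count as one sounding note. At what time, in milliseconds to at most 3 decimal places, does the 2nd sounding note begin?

note 2 onset = 3b = 1428.571ms

1. 0.0ms @ 0 + 1428.571ms (3)
2. 1428.571ms @ 3 + 1428.571ms (3)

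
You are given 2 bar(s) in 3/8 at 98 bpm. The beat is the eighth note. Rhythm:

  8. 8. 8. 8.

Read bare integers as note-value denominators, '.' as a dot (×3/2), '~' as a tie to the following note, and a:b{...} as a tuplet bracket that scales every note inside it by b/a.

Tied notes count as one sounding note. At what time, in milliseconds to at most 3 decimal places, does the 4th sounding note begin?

1. 0.0ms @ 0 + 918.367ms (3/2)
2. 918.367ms @ 3/2 + 918.367ms (3/2)
3. 1836.735ms @ 3 + 918.367ms (3/2)
4. 2755.102ms @ 9/2 + 918.367ms (3/2)

note 4 onset = 9/2b = 2755.102ms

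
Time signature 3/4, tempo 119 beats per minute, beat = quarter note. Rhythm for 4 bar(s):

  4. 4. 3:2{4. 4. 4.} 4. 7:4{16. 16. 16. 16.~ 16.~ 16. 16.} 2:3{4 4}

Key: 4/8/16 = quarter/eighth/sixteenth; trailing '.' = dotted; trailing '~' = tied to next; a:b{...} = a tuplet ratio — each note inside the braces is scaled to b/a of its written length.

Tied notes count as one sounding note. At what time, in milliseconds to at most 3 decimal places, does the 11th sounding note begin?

1. 0.0ms @ 0 + 756.303ms (3/2)
2. 756.303ms @ 3/2 + 756.303ms (3/2)
3. 1512.605ms @ 3 + 504.202ms (1)
4. 2016.807ms @ 4 + 504.202ms (1)
5. 2521.008ms @ 5 + 504.202ms (1)
6. 3025.21ms @ 6 + 756.303ms (3/2)
7. 3781.513ms @ 15/2 + 108.043ms (3/14)
8. 3889.556ms @ 54/7 + 108.043ms (3/14)
9. 3997.599ms @ 111/14 + 108.043ms (3/14)
10. 4105.642ms @ 57/7 + 324.13ms (9/14)
11. 4429.772ms @ 123/14 + 108.043ms (3/14)
12. 4537.815ms @ 9 + 756.303ms (3/2)
13. 5294.118ms @ 21/2 + 756.303ms (3/2)

note 11 onset = 123/14b = 4429.772ms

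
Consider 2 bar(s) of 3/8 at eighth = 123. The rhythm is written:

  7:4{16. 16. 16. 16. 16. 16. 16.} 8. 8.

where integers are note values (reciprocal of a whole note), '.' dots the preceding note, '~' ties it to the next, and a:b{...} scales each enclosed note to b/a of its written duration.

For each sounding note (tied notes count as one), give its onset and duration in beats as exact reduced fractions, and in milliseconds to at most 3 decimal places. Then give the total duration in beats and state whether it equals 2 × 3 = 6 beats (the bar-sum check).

1) 0.0ms=0b +209.059ms=3/7b
2) 209.059ms=3/7b +209.059ms=3/7b
3) 418.118ms=6/7b +209.059ms=3/7b
4) 627.178ms=9/7b +209.059ms=3/7b
5) 836.237ms=12/7b +209.059ms=3/7b
6) 1045.296ms=15/7b +209.059ms=3/7b
7) 1254.355ms=18/7b +209.059ms=3/7b
8) 1463.415ms=3b +731.707ms=3/2b
9) 2195.122ms=9/2b +731.707ms=3/2b
Σ=6b of 6 (123bpm 3/8) — PASS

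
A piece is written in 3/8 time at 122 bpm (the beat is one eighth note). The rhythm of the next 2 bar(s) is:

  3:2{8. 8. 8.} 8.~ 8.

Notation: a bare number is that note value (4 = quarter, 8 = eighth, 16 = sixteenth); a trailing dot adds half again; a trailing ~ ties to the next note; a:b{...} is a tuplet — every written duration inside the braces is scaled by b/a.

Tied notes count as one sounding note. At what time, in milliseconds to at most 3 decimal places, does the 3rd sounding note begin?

note 3 onset = 2b = 983.607ms

1. 0.0ms @ 0 + 491.803ms (1)
2. 491.803ms @ 1 + 491.803ms (1)
3. 983.607ms @ 2 + 491.803ms (1)
4. 1475.41ms @ 3 + 1475.41ms (3)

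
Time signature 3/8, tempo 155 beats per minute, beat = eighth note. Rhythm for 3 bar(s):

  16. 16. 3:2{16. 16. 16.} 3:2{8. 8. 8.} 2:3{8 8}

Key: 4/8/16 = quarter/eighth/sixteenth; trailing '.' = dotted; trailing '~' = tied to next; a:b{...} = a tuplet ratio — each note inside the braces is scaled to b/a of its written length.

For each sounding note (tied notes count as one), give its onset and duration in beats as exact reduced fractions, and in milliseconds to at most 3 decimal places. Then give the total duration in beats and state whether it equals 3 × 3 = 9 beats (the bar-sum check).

1) 0.0ms=0b +290.323ms=3/4b
2) 290.323ms=3/4b +290.323ms=3/4b
3) 580.645ms=3/2b +193.548ms=1/2b
4) 774.194ms=2b +193.548ms=1/2b
5) 967.742ms=5/2b +193.548ms=1/2b
6) 1161.29ms=3b +387.097ms=1b
7) 1548.387ms=4b +387.097ms=1b
8) 1935.484ms=5b +387.097ms=1b
9) 2322.581ms=6b +580.645ms=3/2b
10) 2903.226ms=15/2b +580.645ms=3/2b
Σ=9b of 9 (155bpm 3/8) — PASS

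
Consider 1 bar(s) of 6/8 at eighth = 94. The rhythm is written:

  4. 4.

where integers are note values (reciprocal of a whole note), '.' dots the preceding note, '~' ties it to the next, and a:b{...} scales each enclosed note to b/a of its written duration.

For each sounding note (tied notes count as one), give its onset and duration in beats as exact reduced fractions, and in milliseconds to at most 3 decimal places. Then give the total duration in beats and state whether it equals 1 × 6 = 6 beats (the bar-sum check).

1) 0.0ms=0b +1914.894ms=3b
2) 1914.894ms=3b +1914.894ms=3b
Σ=6b of 6 (94bpm 6/8) — PASS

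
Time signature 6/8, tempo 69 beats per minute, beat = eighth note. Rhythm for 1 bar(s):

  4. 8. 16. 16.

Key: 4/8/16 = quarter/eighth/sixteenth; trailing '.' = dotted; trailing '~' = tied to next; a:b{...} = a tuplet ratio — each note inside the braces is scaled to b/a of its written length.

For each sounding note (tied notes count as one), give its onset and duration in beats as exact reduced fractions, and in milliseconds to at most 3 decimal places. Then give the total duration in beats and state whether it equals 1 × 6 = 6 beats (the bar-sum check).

1) 0.0ms=0b +2608.696ms=3b
2) 2608.696ms=3b +1304.348ms=3/2b
3) 3913.043ms=9/2b +652.174ms=3/4b
4) 4565.217ms=21/4b +652.174ms=3/4b
Σ=6b of 6 (69bpm 6/8) — PASS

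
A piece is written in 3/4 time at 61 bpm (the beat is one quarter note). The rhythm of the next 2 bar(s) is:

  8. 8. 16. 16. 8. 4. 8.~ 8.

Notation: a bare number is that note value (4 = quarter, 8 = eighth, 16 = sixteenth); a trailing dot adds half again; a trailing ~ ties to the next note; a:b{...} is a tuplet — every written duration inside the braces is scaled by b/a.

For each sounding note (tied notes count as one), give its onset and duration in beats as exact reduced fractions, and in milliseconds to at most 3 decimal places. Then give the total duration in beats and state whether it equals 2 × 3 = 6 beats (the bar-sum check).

1) 0.0ms=0b +737.705ms=3/4b
2) 737.705ms=3/4b +737.705ms=3/4b
3) 1475.41ms=3/2b +368.852ms=3/8b
4) 1844.262ms=15/8b +368.852ms=3/8b
5) 2213.115ms=9/4b +737.705ms=3/4b
6) 2950.82ms=3b +1475.41ms=3/2b
7) 4426.23ms=9/2b +1475.41ms=3/2b
Σ=6b of 6 (61bpm 3/4) — PASS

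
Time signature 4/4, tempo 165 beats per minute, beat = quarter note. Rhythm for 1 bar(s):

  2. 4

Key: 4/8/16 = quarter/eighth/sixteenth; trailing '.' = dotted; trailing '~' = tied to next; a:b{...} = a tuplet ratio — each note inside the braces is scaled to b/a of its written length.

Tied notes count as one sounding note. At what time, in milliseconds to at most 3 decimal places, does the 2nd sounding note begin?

1. 0.0ms @ 0 + 1090.909ms (3)
2. 1090.909ms @ 3 + 363.636ms (1)

note 2 onset = 3b = 1090.909ms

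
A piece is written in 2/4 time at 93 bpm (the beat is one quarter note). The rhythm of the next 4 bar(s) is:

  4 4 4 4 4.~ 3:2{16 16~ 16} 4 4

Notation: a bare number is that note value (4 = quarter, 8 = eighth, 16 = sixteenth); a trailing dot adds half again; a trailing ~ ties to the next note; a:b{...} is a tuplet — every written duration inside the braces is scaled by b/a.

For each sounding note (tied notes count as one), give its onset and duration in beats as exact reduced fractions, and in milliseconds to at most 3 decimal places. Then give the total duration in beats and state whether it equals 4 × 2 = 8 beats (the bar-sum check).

1) 0.0ms=0b +645.161ms=1b
2) 645.161ms=1b +645.161ms=1b
3) 1290.323ms=2b +645.161ms=1b
4) 1935.484ms=3b +645.161ms=1b
5) 2580.645ms=4b +1075.269ms=5/3b
6) 3655.914ms=17/3b +215.054ms=1/3b
7) 3870.968ms=6b +645.161ms=1b
8) 4516.129ms=7b +645.161ms=1b
Σ=8b of 8 (93bpm 2/4) — PASS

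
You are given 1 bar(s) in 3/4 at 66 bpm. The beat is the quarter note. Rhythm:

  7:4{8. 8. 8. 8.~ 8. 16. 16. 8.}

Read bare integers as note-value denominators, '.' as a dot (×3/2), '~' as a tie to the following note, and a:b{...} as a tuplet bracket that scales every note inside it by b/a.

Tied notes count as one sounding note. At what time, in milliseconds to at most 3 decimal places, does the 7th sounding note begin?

1. 0.0ms @ 0 + 389.61ms (3/7)
2. 389.61ms @ 3/7 + 389.61ms (3/7)
3. 779.221ms @ 6/7 + 389.61ms (3/7)
4. 1168.831ms @ 9/7 + 779.221ms (6/7)
5. 1948.052ms @ 15/7 + 194.805ms (3/14)
6. 2142.857ms @ 33/14 + 194.805ms (3/14)
7. 2337.662ms @ 18/7 + 389.61ms (3/7)

note 7 onset = 18/7b = 2337.662ms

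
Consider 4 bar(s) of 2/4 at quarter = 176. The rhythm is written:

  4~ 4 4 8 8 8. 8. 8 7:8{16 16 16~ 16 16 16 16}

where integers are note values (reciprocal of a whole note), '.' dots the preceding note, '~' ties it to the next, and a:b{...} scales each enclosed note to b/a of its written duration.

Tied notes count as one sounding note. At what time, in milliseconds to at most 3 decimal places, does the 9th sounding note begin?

1. 0.0ms @ 0 + 681.818ms (2)
2. 681.818ms @ 2 + 340.909ms (1)
3. 1022.727ms @ 3 + 170.455ms (1/2)
4. 1193.182ms @ 7/2 + 170.455ms (1/2)
5. 1363.636ms @ 4 + 255.682ms (3/4)
6. 1619.318ms @ 19/4 + 255.682ms (3/4)
7. 1875.0ms @ 11/2 + 170.455ms (1/2)
8. 2045.455ms @ 6 + 97.403ms (2/7)
9. 2142.857ms @ 44/7 + 97.403ms (2/7)
10. 2240.26ms @ 46/7 + 194.805ms (4/7)
11. 2435.065ms @ 50/7 + 97.403ms (2/7)
12. 2532.468ms @ 52/7 + 97.403ms (2/7)
13. 2629.87ms @ 54/7 + 97.403ms (2/7)

note 9 onset = 44/7b = 2142.857ms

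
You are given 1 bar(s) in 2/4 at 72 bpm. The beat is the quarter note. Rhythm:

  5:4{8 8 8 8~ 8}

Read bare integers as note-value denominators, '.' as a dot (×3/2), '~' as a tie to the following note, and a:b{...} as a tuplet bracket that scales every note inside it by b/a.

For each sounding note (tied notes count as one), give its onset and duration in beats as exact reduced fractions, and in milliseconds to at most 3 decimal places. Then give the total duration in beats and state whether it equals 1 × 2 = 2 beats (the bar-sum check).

1) 0.0ms=0b +333.333ms=2/5b
2) 333.333ms=2/5b +333.333ms=2/5b
3) 666.667ms=4/5b +333.333ms=2/5b
4) 1000.0ms=6/5b +666.667ms=4/5b
Σ=2b of 2 (72bpm 2/4) — PASS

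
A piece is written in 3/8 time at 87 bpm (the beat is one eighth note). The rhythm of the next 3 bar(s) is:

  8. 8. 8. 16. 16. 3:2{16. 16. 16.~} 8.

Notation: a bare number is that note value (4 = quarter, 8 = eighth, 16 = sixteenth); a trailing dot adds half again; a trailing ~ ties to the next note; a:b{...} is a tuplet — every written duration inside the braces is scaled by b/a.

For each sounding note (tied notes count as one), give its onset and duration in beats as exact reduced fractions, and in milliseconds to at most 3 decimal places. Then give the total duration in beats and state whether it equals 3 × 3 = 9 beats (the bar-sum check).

1) 0.0ms=0b +1034.483ms=3/2b
2) 1034.483ms=3/2b +1034.483ms=3/2b
3) 2068.966ms=3b +1034.483ms=3/2b
4) 3103.448ms=9/2b +517.241ms=3/4b
5) 3620.69ms=21/4b +517.241ms=3/4b
6) 4137.931ms=6b +344.828ms=1/2b
7) 4482.759ms=13/2b +344.828ms=1/2b
8) 4827.586ms=7b +1379.31ms=2b
Σ=9b of 9 (87bpm 3/8) — PASS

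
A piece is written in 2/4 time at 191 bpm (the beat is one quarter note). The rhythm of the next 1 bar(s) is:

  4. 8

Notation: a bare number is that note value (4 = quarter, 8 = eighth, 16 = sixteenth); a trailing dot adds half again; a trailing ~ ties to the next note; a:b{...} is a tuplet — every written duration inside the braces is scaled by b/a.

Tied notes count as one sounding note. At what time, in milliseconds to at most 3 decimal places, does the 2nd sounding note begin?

note 2 onset = 3/2b = 471.204ms

1. 0.0ms @ 0 + 471.204ms (3/2)
2. 471.204ms @ 3/2 + 157.068ms (1/2)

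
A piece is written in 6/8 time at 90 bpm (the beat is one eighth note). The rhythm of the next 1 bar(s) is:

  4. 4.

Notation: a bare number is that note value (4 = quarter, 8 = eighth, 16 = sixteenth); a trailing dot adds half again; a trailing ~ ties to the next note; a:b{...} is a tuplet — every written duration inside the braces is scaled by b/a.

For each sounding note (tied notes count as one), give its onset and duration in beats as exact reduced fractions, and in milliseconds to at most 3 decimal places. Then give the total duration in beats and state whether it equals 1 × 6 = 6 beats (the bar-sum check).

1) 0.0ms=0b +2000.0ms=3b
2) 2000.0ms=3b +2000.0ms=3b
Σ=6b of 6 (90bpm 6/8) — PASS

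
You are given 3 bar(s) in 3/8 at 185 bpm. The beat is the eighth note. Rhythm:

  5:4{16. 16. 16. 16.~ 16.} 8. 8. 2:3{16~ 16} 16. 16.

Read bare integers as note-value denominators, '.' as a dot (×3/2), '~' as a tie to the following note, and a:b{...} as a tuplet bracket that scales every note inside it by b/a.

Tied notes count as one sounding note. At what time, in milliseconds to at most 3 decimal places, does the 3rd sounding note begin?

1. 0.0ms @ 0 + 194.595ms (3/5)
2. 194.595ms @ 3/5 + 194.595ms (3/5)
3. 389.189ms @ 6/5 + 194.595ms (3/5)
4. 583.784ms @ 9/5 + 389.189ms (6/5)
5. 972.973ms @ 3 + 486.486ms (3/2)
6. 1459.459ms @ 9/2 + 486.486ms (3/2)
7. 1945.946ms @ 6 + 486.486ms (3/2)
8. 2432.432ms @ 15/2 + 243.243ms (3/4)
9. 2675.676ms @ 33/4 + 243.243ms (3/4)

note 3 onset = 6/5b = 389.189ms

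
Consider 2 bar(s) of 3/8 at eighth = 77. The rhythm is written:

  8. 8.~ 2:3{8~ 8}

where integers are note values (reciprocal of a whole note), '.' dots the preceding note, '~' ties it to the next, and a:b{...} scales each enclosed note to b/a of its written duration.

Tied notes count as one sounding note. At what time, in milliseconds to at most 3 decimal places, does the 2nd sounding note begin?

note 2 onset = 3/2b = 1168.831ms

1. 0.0ms @ 0 + 1168.831ms (3/2)
2. 1168.831ms @ 3/2 + 3506.494ms (9/2)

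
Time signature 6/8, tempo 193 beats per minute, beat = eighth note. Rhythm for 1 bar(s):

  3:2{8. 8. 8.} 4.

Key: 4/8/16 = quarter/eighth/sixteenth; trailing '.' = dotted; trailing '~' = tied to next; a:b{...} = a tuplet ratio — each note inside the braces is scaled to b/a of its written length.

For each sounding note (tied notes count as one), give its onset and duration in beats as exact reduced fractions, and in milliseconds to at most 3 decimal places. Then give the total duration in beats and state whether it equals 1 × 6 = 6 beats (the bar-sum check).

1) 0.0ms=0b +310.881ms=1b
2) 310.881ms=1b +310.881ms=1b
3) 621.762ms=2b +310.881ms=1b
4) 932.642ms=3b +932.642ms=3b
Σ=6b of 6 (193bpm 6/8) — PASS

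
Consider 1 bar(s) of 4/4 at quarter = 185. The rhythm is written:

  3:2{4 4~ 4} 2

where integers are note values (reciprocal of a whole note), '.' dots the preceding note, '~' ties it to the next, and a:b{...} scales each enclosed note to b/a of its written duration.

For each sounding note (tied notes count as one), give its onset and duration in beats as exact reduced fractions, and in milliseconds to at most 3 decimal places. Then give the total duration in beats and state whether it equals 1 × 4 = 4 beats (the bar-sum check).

1) 0.0ms=0b +216.216ms=2/3b
2) 216.216ms=2/3b +432.432ms=4/3b
3) 648.649ms=2b +648.649ms=2b
Σ=4b of 4 (185bpm 4/4) — PASS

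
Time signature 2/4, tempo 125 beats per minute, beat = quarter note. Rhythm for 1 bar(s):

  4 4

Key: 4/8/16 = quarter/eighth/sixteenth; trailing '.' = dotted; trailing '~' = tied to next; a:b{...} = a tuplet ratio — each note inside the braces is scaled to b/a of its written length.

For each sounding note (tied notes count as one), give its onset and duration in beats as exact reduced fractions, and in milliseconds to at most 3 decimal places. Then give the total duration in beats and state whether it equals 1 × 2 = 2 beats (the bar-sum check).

1) 0.0ms=0b +480.0ms=1b
2) 480.0ms=1b +480.0ms=1b
Σ=2b of 2 (125bpm 2/4) — PASS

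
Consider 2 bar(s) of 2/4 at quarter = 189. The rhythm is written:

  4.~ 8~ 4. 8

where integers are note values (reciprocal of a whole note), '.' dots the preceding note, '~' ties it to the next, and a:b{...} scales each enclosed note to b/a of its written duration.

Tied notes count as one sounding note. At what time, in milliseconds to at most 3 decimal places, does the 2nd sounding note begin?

note 2 onset = 7/2b = 1111.111ms

1. 0.0ms @ 0 + 1111.111ms (7/2)
2. 1111.111ms @ 7/2 + 158.73ms (1/2)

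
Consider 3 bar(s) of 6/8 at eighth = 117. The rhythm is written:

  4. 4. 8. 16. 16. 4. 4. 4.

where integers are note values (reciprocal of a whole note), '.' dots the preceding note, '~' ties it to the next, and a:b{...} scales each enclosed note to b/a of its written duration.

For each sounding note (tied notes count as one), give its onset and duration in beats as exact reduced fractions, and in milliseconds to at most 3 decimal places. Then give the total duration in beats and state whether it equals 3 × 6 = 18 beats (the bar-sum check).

1) 0.0ms=0b +1538.462ms=3b
2) 1538.462ms=3b +1538.462ms=3b
3) 3076.923ms=6b +769.231ms=3/2b
4) 3846.154ms=15/2b +384.615ms=3/4b
5) 4230.769ms=33/4b +384.615ms=3/4b
6) 4615.385ms=9b +1538.462ms=3b
7) 6153.846ms=12b +1538.462ms=3b
8) 7692.308ms=15b +1538.462ms=3b
Σ=18b of 18 (117bpm 6/8) — PASS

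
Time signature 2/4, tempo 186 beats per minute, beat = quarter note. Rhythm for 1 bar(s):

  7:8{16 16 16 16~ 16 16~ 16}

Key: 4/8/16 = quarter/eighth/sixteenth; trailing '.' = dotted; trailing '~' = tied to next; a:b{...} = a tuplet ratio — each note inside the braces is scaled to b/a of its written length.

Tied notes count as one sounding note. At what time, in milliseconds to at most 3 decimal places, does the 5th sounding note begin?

1. 0.0ms @ 0 + 92.166ms (2/7)
2. 92.166ms @ 2/7 + 92.166ms (2/7)
3. 184.332ms @ 4/7 + 92.166ms (2/7)
4. 276.498ms @ 6/7 + 184.332ms (4/7)
5. 460.829ms @ 10/7 + 184.332ms (4/7)

note 5 onset = 10/7b = 460.829ms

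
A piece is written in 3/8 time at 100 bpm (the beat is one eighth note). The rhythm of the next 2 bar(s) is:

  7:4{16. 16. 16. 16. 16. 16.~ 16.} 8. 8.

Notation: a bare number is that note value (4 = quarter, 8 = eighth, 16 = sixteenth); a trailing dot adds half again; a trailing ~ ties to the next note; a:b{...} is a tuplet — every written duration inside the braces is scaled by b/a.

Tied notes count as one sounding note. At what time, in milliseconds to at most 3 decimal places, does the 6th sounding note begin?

note 6 onset = 15/7b = 1285.714ms

1. 0.0ms @ 0 + 257.143ms (3/7)
2. 257.143ms @ 3/7 + 257.143ms (3/7)
3. 514.286ms @ 6/7 + 257.143ms (3/7)
4. 771.429ms @ 9/7 + 257.143ms (3/7)
5. 1028.571ms @ 12/7 + 257.143ms (3/7)
6. 1285.714ms @ 15/7 + 514.286ms (6/7)
7. 1800.0ms @ 3 + 900.0ms (3/2)
8. 2700.0ms @ 9/2 + 900.0ms (3/2)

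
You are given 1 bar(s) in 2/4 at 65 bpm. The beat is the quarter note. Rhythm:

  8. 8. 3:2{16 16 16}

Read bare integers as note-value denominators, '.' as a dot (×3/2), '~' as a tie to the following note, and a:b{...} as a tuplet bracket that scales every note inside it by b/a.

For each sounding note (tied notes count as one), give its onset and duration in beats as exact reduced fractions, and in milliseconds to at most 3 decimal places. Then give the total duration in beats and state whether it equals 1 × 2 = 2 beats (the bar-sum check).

1) 0.0ms=0b +692.308ms=3/4b
2) 692.308ms=3/4b +692.308ms=3/4b
3) 1384.615ms=3/2b +153.846ms=1/6b
4) 1538.462ms=5/3b +153.846ms=1/6b
5) 1692.308ms=11/6b +153.846ms=1/6b
Σ=2b of 2 (65bpm 2/4) — PASS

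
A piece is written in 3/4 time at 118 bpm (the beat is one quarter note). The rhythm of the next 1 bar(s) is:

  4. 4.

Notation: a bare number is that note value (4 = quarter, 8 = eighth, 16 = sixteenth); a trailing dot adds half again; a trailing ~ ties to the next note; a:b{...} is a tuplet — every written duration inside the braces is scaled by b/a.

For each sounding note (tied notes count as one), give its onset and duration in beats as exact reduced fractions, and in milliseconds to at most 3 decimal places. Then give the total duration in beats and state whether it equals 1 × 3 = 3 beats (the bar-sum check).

1) 0.0ms=0b +762.712ms=3/2b
2) 762.712ms=3/2b +762.712ms=3/2b
Σ=3b of 3 (118bpm 3/4) — PASS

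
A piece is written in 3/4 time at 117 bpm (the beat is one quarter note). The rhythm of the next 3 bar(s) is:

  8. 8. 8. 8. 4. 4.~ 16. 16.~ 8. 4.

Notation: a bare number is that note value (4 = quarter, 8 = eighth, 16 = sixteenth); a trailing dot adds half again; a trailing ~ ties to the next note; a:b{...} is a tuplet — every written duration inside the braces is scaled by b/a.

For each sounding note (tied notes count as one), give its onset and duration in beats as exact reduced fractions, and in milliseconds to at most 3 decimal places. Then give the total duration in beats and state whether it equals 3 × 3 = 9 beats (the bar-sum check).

1) 0.0ms=0b +384.615ms=3/4b
2) 384.615ms=3/4b +384.615ms=3/4b
3) 769.231ms=3/2b +384.615ms=3/4b
4) 1153.846ms=9/4b +384.615ms=3/4b
5) 1538.462ms=3b +769.231ms=3/2b
6) 2307.692ms=9/2b +961.538ms=15/8b
7) 3269.231ms=51/8b +576.923ms=9/8b
8) 3846.154ms=15/2b +769.231ms=3/2b
Σ=9b of 9 (117bpm 3/4) — PASS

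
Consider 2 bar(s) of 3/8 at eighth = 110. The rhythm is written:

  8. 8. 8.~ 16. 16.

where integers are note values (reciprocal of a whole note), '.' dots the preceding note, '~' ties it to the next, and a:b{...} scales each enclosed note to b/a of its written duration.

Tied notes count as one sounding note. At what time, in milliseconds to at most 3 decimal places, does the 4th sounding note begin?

note 4 onset = 21/4b = 2863.636ms

1. 0.0ms @ 0 + 818.182ms (3/2)
2. 818.182ms @ 3/2 + 818.182ms (3/2)
3. 1636.364ms @ 3 + 1227.273ms (9/4)
4. 2863.636ms @ 21/4 + 409.091ms (3/4)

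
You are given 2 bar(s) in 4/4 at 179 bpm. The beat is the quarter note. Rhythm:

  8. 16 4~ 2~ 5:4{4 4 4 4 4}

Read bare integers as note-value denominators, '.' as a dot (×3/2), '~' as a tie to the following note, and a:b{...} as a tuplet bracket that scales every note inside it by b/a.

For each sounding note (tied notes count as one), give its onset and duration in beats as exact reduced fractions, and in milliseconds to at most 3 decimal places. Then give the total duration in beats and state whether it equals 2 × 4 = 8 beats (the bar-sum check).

1) 0.0ms=0b +251.397ms=3/4b
2) 251.397ms=3/4b +83.799ms=1/4b
3) 335.196ms=1b +1273.743ms=19/5b
4) 1608.939ms=24/5b +268.156ms=4/5b
5) 1877.095ms=28/5b +268.156ms=4/5b
6) 2145.251ms=32/5b +268.156ms=4/5b
7) 2413.408ms=36/5b +268.156ms=4/5b
Σ=8b of 8 (179bpm 4/4) — PASS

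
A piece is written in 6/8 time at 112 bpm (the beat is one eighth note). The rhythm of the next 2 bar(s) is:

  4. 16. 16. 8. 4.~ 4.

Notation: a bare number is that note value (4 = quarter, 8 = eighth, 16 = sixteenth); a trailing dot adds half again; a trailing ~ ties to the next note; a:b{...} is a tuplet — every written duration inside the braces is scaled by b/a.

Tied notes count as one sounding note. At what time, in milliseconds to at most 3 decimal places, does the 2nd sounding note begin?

note 2 onset = 3b = 1607.143ms

1. 0.0ms @ 0 + 1607.143ms (3)
2. 1607.143ms @ 3 + 401.786ms (3/4)
3. 2008.929ms @ 15/4 + 401.786ms (3/4)
4. 2410.714ms @ 9/2 + 803.571ms (3/2)
5. 3214.286ms @ 6 + 3214.286ms (6)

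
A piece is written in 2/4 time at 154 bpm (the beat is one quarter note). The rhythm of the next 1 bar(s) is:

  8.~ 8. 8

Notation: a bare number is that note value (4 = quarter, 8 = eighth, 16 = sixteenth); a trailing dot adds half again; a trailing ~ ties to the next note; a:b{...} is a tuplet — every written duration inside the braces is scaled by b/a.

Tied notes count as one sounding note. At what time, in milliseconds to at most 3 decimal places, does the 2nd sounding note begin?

note 2 onset = 3/2b = 584.416ms

1. 0.0ms @ 0 + 584.416ms (3/2)
2. 584.416ms @ 3/2 + 194.805ms (1/2)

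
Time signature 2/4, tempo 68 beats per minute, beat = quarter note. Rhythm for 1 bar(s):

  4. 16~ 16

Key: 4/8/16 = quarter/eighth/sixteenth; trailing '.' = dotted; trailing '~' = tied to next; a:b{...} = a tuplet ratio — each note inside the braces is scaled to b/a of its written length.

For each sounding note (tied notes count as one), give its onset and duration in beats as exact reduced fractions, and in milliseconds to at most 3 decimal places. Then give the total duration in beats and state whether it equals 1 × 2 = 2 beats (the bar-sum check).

1) 0.0ms=0b +1323.529ms=3/2b
2) 1323.529ms=3/2b +441.176ms=1/2b
Σ=2b of 2 (68bpm 2/4) — PASS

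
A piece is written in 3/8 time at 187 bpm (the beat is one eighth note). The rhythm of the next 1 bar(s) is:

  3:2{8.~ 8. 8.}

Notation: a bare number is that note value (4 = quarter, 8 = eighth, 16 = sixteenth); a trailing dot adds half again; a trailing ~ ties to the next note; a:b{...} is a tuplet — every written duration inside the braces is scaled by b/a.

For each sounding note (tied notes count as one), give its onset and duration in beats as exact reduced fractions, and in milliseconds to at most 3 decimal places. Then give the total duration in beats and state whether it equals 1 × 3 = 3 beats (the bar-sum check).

1) 0.0ms=0b +641.711ms=2b
2) 641.711ms=2b +320.856ms=1b
Σ=3b of 3 (187bpm 3/8) — PASS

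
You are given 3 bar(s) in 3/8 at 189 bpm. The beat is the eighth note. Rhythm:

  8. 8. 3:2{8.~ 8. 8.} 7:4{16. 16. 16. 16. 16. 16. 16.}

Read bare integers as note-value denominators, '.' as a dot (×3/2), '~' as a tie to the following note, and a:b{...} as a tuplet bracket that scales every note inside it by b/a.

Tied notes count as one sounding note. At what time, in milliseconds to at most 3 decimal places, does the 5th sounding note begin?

1. 0.0ms @ 0 + 476.19ms (3/2)
2. 476.19ms @ 3/2 + 476.19ms (3/2)
3. 952.381ms @ 3 + 634.921ms (2)
4. 1587.302ms @ 5 + 317.46ms (1)
5. 1904.762ms @ 6 + 136.054ms (3/7)
6. 2040.816ms @ 45/7 + 136.054ms (3/7)
7. 2176.871ms @ 48/7 + 136.054ms (3/7)
8. 2312.925ms @ 51/7 + 136.054ms (3/7)
9. 2448.98ms @ 54/7 + 136.054ms (3/7)
10. 2585.034ms @ 57/7 + 136.054ms (3/7)
11. 2721.088ms @ 60/7 + 136.054ms (3/7)

note 5 onset = 6b = 1904.762ms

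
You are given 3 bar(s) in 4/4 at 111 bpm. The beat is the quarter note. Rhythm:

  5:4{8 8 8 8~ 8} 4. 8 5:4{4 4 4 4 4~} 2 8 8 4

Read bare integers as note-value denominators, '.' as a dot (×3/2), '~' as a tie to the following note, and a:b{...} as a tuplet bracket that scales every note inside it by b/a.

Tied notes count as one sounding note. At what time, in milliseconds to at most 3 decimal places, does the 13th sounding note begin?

note 13 onset = 21/2b = 5675.676ms

1. 0.0ms @ 0 + 216.216ms (2/5)
2. 216.216ms @ 2/5 + 216.216ms (2/5)
3. 432.432ms @ 4/5 + 216.216ms (2/5)
4. 648.649ms @ 6/5 + 432.432ms (4/5)
5. 1081.081ms @ 2 + 810.811ms (3/2)
6. 1891.892ms @ 7/2 + 270.27ms (1/2)
7. 2162.162ms @ 4 + 432.432ms (4/5)
8. 2594.595ms @ 24/5 + 432.432ms (4/5)
9. 3027.027ms @ 28/5 + 432.432ms (4/5)
10. 3459.459ms @ 32/5 + 432.432ms (4/5)
11. 3891.892ms @ 36/5 + 1513.514ms (14/5)
12. 5405.405ms @ 10 + 270.27ms (1/2)
13. 5675.676ms @ 21/2 + 270.27ms (1/2)
14. 5945.946ms @ 11 + 540.541ms (1)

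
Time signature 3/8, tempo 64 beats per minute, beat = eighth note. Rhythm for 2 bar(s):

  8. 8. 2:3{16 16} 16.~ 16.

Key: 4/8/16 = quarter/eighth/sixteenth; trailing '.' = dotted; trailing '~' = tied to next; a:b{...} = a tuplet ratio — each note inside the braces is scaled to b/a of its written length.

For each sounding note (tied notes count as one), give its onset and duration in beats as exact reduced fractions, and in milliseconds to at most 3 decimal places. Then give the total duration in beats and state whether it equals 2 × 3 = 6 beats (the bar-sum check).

1) 0.0ms=0b +1406.25ms=3/2b
2) 1406.25ms=3/2b +1406.25ms=3/2b
3) 2812.5ms=3b +703.125ms=3/4b
4) 3515.625ms=15/4b +703.125ms=3/4b
5) 4218.75ms=9/2b +1406.25ms=3/2b
Σ=6b of 6 (64bpm 3/8) — PASS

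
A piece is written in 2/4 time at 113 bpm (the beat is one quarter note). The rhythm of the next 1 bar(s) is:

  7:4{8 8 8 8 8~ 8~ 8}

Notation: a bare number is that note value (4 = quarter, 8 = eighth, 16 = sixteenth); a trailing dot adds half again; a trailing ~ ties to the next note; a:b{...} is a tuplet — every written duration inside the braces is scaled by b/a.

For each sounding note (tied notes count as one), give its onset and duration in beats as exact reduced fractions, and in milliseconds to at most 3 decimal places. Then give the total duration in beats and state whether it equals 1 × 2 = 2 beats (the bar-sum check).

1) 0.0ms=0b +151.707ms=2/7b
2) 151.707ms=2/7b +151.707ms=2/7b
3) 303.413ms=4/7b +151.707ms=2/7b
4) 455.12ms=6/7b +151.707ms=2/7b
5) 606.827ms=8/7b +455.12ms=6/7b
Σ=2b of 2 (113bpm 2/4) — PASS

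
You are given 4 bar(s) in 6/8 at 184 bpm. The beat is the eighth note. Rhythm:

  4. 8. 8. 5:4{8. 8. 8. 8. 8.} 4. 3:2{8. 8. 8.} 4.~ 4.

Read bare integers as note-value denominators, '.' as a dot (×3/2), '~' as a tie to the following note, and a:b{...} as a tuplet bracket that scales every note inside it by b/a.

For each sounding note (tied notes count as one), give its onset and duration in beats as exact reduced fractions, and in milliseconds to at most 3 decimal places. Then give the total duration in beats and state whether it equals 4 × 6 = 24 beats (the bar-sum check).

1) 0.0ms=0b +978.261ms=3b
2) 978.261ms=3b +489.13ms=3/2b
3) 1467.391ms=9/2b +489.13ms=3/2b
4) 1956.522ms=6b +391.304ms=6/5b
5) 2347.826ms=36/5b +391.304ms=6/5b
6) 2739.13ms=42/5b +391.304ms=6/5b
7) 3130.435ms=48/5b +391.304ms=6/5b
8) 3521.739ms=54/5b +391.304ms=6/5b
9) 3913.043ms=12b +978.261ms=3b
10) 4891.304ms=15b +326.087ms=1b
11) 5217.391ms=16b +326.087ms=1b
12) 5543.478ms=17b +326.087ms=1b
13) 5869.565ms=18b +1956.522ms=6b
Σ=24b of 24 (184bpm 6/8) — PASS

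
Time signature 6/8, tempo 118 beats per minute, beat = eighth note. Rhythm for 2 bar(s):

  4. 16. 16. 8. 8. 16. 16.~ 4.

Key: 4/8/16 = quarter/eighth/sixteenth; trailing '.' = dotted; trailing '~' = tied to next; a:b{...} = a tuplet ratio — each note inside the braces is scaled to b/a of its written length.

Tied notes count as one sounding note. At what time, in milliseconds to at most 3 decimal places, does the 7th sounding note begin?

note 7 onset = 33/4b = 4194.915ms

1. 0.0ms @ 0 + 1525.424ms (3)
2. 1525.424ms @ 3 + 381.356ms (3/4)
3. 1906.78ms @ 15/4 + 381.356ms (3/4)
4. 2288.136ms @ 9/2 + 762.712ms (3/2)
5. 3050.847ms @ 6 + 762.712ms (3/2)
6. 3813.559ms @ 15/2 + 381.356ms (3/4)
7. 4194.915ms @ 33/4 + 1906.78ms (15/4)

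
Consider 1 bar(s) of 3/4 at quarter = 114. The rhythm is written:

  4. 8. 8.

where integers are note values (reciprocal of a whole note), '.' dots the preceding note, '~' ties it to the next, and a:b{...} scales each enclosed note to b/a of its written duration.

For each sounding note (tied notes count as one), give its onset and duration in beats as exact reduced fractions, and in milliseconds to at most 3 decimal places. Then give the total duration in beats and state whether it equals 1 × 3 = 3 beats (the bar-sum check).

1) 0.0ms=0b +789.474ms=3/2b
2) 789.474ms=3/2b +394.737ms=3/4b
3) 1184.211ms=9/4b +394.737ms=3/4b
Σ=3b of 3 (114bpm 3/4) — PASS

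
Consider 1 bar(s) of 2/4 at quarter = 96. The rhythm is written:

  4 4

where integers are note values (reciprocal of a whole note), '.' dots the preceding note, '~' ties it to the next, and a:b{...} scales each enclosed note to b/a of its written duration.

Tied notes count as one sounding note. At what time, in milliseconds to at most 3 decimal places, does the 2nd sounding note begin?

1. 0.0ms @ 0 + 625.0ms (1)
2. 625.0ms @ 1 + 625.0ms (1)

note 2 onset = 1b = 625.0ms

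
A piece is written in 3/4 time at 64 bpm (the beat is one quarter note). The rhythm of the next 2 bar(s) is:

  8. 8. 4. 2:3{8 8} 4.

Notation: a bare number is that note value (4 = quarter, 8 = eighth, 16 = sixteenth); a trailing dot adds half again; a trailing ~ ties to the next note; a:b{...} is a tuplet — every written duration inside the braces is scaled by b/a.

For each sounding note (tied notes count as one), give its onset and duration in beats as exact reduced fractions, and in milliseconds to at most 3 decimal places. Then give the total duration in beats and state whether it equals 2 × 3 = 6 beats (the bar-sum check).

1) 0.0ms=0b +703.125ms=3/4b
2) 703.125ms=3/4b +703.125ms=3/4b
3) 1406.25ms=3/2b +1406.25ms=3/2b
4) 2812.5ms=3b +703.125ms=3/4b
5) 3515.625ms=15/4b +703.125ms=3/4b
6) 4218.75ms=9/2b +1406.25ms=3/2b
Σ=6b of 6 (64bpm 3/4) — PASS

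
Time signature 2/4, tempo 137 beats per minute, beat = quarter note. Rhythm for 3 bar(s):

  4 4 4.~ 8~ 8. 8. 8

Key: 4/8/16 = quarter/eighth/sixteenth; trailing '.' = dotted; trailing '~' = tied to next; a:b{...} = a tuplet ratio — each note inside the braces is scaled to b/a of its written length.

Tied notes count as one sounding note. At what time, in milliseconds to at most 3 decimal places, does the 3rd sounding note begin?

note 3 onset = 2b = 875.912ms

1. 0.0ms @ 0 + 437.956ms (1)
2. 437.956ms @ 1 + 437.956ms (1)
3. 875.912ms @ 2 + 1204.38ms (11/4)
4. 2080.292ms @ 19/4 + 328.467ms (3/4)
5. 2408.759ms @ 11/2 + 218.978ms (1/2)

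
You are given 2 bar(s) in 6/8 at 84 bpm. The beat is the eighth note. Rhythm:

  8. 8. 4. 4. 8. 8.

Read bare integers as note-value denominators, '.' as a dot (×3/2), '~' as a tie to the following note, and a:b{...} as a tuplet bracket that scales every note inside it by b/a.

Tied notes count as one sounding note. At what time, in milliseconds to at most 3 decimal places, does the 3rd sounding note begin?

note 3 onset = 3b = 2142.857ms

1. 0.0ms @ 0 + 1071.429ms (3/2)
2. 1071.429ms @ 3/2 + 1071.429ms (3/2)
3. 2142.857ms @ 3 + 2142.857ms (3)
4. 4285.714ms @ 6 + 2142.857ms (3)
5. 6428.571ms @ 9 + 1071.429ms (3/2)
6. 7500.0ms @ 21/2 + 1071.429ms (3/2)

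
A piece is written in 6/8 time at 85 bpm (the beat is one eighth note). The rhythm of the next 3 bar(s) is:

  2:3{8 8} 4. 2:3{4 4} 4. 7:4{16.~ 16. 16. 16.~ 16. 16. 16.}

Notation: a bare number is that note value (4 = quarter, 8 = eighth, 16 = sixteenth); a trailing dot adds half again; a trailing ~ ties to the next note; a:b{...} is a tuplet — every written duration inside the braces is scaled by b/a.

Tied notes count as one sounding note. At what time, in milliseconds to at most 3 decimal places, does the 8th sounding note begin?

note 8 onset = 111/7b = 11193.277ms

1. 0.0ms @ 0 + 1058.824ms (3/2)
2. 1058.824ms @ 3/2 + 1058.824ms (3/2)
3. 2117.647ms @ 3 + 2117.647ms (3)
4. 4235.294ms @ 6 + 2117.647ms (3)
5. 6352.941ms @ 9 + 2117.647ms (3)
6. 8470.588ms @ 12 + 2117.647ms (3)
7. 10588.235ms @ 15 + 605.042ms (6/7)
8. 11193.277ms @ 111/7 + 302.521ms (3/7)
9. 11495.798ms @ 114/7 + 605.042ms (6/7)
10. 12100.84ms @ 120/7 + 302.521ms (3/7)
11. 12403.361ms @ 123/7 + 302.521ms (3/7)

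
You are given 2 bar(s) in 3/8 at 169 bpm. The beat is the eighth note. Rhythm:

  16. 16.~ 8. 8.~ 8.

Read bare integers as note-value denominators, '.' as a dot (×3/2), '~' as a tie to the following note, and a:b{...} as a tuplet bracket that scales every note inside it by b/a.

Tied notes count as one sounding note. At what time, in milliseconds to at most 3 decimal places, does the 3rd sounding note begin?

note 3 onset = 3b = 1065.089ms

1. 0.0ms @ 0 + 266.272ms (3/4)
2. 266.272ms @ 3/4 + 798.817ms (9/4)
3. 1065.089ms @ 3 + 1065.089ms (3)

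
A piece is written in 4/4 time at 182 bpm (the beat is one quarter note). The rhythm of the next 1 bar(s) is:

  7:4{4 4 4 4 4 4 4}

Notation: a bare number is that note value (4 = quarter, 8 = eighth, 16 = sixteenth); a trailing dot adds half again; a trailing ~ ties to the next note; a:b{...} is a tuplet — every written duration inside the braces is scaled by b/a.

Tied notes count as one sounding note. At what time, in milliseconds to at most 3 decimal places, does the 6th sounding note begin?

1. 0.0ms @ 0 + 188.383ms (4/7)
2. 188.383ms @ 4/7 + 188.383ms (4/7)
3. 376.766ms @ 8/7 + 188.383ms (4/7)
4. 565.149ms @ 12/7 + 188.383ms (4/7)
5. 753.532ms @ 16/7 + 188.383ms (4/7)
6. 941.915ms @ 20/7 + 188.383ms (4/7)
7. 1130.298ms @ 24/7 + 188.383ms (4/7)

note 6 onset = 20/7b = 941.915ms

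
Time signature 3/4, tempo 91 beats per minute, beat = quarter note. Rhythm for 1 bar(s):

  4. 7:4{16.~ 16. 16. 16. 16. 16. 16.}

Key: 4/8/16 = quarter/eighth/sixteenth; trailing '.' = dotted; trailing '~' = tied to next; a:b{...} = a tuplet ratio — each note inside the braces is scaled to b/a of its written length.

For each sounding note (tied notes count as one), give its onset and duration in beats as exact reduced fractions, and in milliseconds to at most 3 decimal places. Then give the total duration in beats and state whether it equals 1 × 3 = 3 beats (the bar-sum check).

1) 0.0ms=0b +989.011ms=3/2b
2) 989.011ms=3/2b +282.575ms=3/7b
3) 1271.586ms=27/14b +141.287ms=3/14b
4) 1412.873ms=15/7b +141.287ms=3/14b
5) 1554.16ms=33/14b +141.287ms=3/14b
6) 1695.447ms=18/7b +141.287ms=3/14b
7) 1836.735ms=39/14b +141.287ms=3/14b
Σ=3b of 3 (91bpm 3/4) — PASS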